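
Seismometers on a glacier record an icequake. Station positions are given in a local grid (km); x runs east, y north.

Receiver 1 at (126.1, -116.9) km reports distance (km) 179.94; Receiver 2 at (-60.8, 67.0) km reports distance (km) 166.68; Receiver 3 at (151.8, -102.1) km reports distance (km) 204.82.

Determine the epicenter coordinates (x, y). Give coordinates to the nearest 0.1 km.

-53.0 km east, -99.5 km north

Circle about each station: (x − 126.1)² + (y + 116.9)² = 179.94²; (x + 60.8)² + (y − 67.0)² = 166.68²; (x − 151.8)² + (y + 102.1)² = 204.82².
Subtracting pairs of circle equations eliminates x²+y² and gives linear equations (the radical axes):
-373.8 x + 367.8 y = -16785.00
51.4 x + 29.6 y = -5672.00
Solving the 2×2 system: x ≈ -53.0, y ≈ -99.5 km.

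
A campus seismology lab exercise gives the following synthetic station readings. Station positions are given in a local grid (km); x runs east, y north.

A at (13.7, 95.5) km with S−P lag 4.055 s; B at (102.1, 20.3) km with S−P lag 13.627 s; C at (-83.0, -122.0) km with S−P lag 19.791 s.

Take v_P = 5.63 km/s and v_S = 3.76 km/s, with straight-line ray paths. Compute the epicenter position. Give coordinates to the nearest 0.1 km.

(-32.2, 96.2)

Distance from S−P lag: d = Δt · v_P v_S / (v_P − v_S) = Δt · (5.63·3.76)/(5.63−3.76) ≈ 11.3202·Δt.
So d_A = 45.90, d_B = 154.26, d_C = 224.04 km.
Circle about each station: (x − 13.7)² + (y − 95.5)² = 45.90²; (x − 102.1)² + (y − 20.3)² = 154.26²; (x + 83.0)² + (y + 122.0)² = 224.04².
Subtracting pairs of circle equations eliminates x²+y² and gives linear equations (the radical axes):
176.8 x − 150.4 y = -20160.78
-193.4 x − 435.0 y = -35622.05
Solving the 2×2 system: x ≈ -32.2, y ≈ 96.2 km.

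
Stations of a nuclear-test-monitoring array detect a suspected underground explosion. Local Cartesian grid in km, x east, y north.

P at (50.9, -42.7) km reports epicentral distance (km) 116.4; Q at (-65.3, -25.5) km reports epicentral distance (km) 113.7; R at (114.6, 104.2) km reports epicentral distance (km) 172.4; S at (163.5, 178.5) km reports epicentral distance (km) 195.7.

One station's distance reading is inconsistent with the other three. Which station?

R

Solve using three stations at a time. Using P, Q, S (subtract circle equations pairwise → linear system) gives (x, y) ≈ (4.7, 64.1).
Distances from that point to each station vs reported:
  P: calculated 116.4 vs reported 116.4 → residual 0.0 km
  Q: calculated 113.7 vs reported 113.7 → residual 0.0 km
  R: calculated 117.0 vs reported 172.4 → residual 55.4 km
  S: calculated 195.7 vs reported 195.7 → residual 0.0 km
P, Q, S are mutually consistent (residuals ≈ 0); R is off by 55.4 km.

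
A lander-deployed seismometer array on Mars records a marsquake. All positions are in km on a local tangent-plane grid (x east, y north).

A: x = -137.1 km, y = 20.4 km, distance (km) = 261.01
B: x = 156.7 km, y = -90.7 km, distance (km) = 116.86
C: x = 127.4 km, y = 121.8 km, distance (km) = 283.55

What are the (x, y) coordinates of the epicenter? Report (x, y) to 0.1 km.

Circle about each station: (x + 137.1)² + (y − 20.4)² = 261.01²; (x − 156.7)² + (y + 90.7)² = 116.86²; (x − 127.4)² + (y − 121.8)² = 283.55².
Subtracting the A equation from the B and C equations removes the quadratic terms:
587.6 x − 222.2 y = 68038.77
529.0 x + 202.8 y = -420.95
Solving the 2×2 system: x ≈ 57.9, y ≈ -153.1 km.

x ≈ 57.9 km, y ≈ -153.1 km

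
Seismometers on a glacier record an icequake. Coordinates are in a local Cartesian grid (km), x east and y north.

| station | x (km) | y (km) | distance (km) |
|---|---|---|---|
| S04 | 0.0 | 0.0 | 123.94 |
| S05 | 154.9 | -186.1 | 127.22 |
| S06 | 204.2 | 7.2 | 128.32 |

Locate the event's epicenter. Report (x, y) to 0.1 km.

(102.0, -70.4)

Circle about each station: x² + y² = 123.94²; (x − 154.9)² + (y + 186.1)² = 127.22²; (x − 204.2)² + (y − 7.2)² = 128.32².
Subtracting the S04 equation from the S05 and S06 equations removes the quadratic terms:
309.8 x − 372.2 y = 57803.42
408.4 x + 14.4 y = 40644.58
Solving the 2×2 system: x ≈ 102.0, y ≈ -70.4 km.
Check against S04 (with the unrounded x, y): √(x²+y²) = 123.94 ≈ 123.94 km. ✓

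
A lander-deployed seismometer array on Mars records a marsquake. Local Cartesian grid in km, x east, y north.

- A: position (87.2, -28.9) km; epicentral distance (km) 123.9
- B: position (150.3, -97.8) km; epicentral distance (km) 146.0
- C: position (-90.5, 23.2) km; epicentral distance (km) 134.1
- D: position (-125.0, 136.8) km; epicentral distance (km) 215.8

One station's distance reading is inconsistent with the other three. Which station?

Solve using three stations at a time. Using B, C, D (subtract circle equations pairwise → linear system) gives (x, y) ≈ (41.5, -0.5).
Distances from that point to each station vs reported:
  A: calculated 53.8 vs reported 123.9 → residual 70.1 km
  B: calculated 146.0 vs reported 146.0 → residual 0.0 km
  C: calculated 134.1 vs reported 134.1 → residual 0.0 km
  D: calculated 215.8 vs reported 215.8 → residual 0.0 km
B, C, D are mutually consistent (residuals ≈ 0); A is off by 70.1 km.

A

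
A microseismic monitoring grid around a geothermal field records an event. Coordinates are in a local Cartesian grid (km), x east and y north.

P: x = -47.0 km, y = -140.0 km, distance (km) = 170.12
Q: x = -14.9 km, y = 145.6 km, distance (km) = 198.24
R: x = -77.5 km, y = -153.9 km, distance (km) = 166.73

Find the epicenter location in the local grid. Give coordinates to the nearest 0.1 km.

Circle about each station: (x + 47.0)² + (y + 140.0)² = 170.12²; (x + 14.9)² + (y − 145.6)² = 198.24²; (x + 77.5)² + (y + 153.9)² = 166.73².
Subtracting the P equation from the Q and R equations removes the quadratic terms:
64.2 x + 571.2 y = -10745.91
-61.0 x − 27.8 y = 9024.38
Solving the 2×2 system: x ≈ -146.9, y ≈ -2.3 km.

x ≈ -146.9 km, y ≈ -2.3 km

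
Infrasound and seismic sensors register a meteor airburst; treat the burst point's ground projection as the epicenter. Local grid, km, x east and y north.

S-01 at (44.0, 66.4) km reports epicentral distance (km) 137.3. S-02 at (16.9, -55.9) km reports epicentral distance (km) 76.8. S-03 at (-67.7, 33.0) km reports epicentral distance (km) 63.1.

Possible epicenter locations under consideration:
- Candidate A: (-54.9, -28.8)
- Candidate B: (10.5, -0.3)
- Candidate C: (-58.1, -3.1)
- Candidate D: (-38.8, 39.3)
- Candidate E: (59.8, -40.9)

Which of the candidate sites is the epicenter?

For each candidate, compare |candidate − station| to the reported distance:
Candidate A: residuals S-01 0.0, S-02 0.1, S-03 0.0 → max 0.1 km
Candidate B: residuals S-01 62.7, S-02 20.8, S-03 21.9 → max 62.7 km
Candidate C: residuals S-01 13.8, S-02 14.9, S-03 25.7 → max 25.7 km
Candidate D: residuals S-01 50.2, S-02 33.5, S-03 33.5 → max 50.2 km
Candidate E: residuals S-01 28.8, S-02 31.4, S-03 84.3 → max 84.3 km
Only Candidate A has all residuals ≈ 0.

Candidate A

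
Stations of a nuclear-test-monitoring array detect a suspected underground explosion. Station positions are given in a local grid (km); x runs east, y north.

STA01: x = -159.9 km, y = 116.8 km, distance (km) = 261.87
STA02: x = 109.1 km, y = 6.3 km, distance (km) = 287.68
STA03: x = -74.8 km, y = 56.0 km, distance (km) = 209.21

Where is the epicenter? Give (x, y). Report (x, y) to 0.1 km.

x ≈ -136.2 km, y ≈ -144.0 km

Circle about each station: (x + 159.9)² + (y − 116.8)² = 261.87²; (x − 109.1)² + (y − 6.3)² = 287.68²; (x + 74.8)² + (y − 56.0)² = 209.21².
Subtracting the STA01 equation from the STA02 and STA03 equations removes the quadratic terms:
538.0 x − 221.0 y = -41451.64
170.2 x − 121.6 y = -5672.14
Solving the 2×2 system: x ≈ -136.2, y ≈ -144.0 km.
Check against STA01 (with the unrounded x, y): √((x + 159.9)²+(y − 116.8)²) = 261.85 ≈ 261.87 km. ✓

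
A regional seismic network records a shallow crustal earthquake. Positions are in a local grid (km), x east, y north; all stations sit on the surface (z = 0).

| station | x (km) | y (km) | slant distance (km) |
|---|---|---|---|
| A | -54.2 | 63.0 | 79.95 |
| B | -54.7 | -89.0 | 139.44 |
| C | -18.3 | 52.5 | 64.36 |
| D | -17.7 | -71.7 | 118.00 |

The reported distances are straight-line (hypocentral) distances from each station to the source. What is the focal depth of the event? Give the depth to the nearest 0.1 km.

depth ≈ 60.0 km

Each station gives a sphere (x−x_i)² + (y−y_i)² + z² = d_i² (stations at z=0).
Subtracting the A sphere from B and C: z² cancels, leaving linear equations in x and y:
-1.0 x − 304.0 y = -9045.06
71.8 x − 21.0 y = -1565.71
Solving: x ≈ -13.092, y ≈ 29.797 km (keep extra digits for the depth step; rounded: -13.1, 29.8).
Then from the A sphere: z² = 79.95² − (x + 54.2)² − (y − 63.0)² with x = -13.092, y = 29.797, so z ≈ 59.997 ≈ 60.0 km.
Check against D (with the unrounded solution): distance 117.99 ≈ 118.00 km. ✓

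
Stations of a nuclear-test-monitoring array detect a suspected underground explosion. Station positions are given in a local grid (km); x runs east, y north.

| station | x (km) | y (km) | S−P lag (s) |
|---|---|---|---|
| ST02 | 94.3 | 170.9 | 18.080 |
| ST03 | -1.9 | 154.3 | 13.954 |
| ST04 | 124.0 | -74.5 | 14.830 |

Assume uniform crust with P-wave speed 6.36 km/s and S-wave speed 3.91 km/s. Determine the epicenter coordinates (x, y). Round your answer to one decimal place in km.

1.3 km east, 12.7 km north

Distance from S−P lag: d = Δt · v_P v_S / (v_P − v_S) = Δt · (6.36·3.91)/(6.36−3.91) ≈ 10.1500·Δt.
So d_ST02 = 183.51, d_ST03 = 141.63, d_ST04 = 150.53 km.
Circle about each station: (x − 94.3)² + (y − 170.9)² = 183.51²; (x + 1.9)² + (y − 154.3)² = 141.63²; (x − 124.0)² + (y + 74.5)² = 150.53².
Subtracting the ST02 equation from the ST03 and ST04 equations removes the quadratic terms:
-192.4 x − 33.2 y = -670.34
59.4 x − 490.8 y = -6156.41
Solving the 2×2 system: x ≈ 1.3, y ≈ 12.7 km.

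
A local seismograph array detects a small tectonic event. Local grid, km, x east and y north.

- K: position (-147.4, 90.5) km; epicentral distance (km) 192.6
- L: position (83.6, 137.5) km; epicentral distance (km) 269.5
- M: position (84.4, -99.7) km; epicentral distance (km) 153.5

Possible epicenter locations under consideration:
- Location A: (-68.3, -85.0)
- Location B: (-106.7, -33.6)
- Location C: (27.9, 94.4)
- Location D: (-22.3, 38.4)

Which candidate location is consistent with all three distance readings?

Location A

For each candidate, compare |candidate − station| to the reported distance:
Location A: residuals K 0.1, L 0.1, M 0.1 → max 0.1 km
Location B: residuals K 62.0, L 13.6, M 48.7 → max 62.0 km
Location C: residuals K 17.3, L 199.1, M 48.7 → max 199.1 km
Location D: residuals K 57.1, L 124.5, M 21.0 → max 124.5 km
Only Location A has all residuals ≈ 0.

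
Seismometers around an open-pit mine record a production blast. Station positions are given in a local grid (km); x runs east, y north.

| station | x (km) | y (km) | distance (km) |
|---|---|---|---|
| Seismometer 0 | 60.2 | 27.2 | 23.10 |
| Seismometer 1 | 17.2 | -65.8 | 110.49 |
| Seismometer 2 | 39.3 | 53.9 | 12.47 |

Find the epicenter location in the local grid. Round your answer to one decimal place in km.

x ≈ 42.3 km, y ≈ 41.8 km

Circle about each station: (x − 60.2)² + (y − 27.2)² = 23.10²; (x − 17.2)² + (y + 65.8)² = 110.49²; (x − 39.3)² + (y − 53.9)² = 12.47².
Subtracting the Seismometer 0 equation from the Seismometer 1 and Seismometer 2 equations removes the quadratic terms:
-86.0 x − 186.0 y = -11412.83
-41.8 x + 53.4 y = 463.93
Solving the 2×2 system: x ≈ 42.3, y ≈ 41.8 km.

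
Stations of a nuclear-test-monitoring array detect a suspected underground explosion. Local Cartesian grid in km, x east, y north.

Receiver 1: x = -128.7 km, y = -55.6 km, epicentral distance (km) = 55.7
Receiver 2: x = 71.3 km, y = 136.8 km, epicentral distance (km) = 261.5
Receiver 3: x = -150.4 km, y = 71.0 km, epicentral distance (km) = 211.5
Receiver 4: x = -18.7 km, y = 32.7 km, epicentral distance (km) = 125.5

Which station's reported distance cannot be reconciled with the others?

Solve using three stations at a time. Using Receiver 1, Receiver 2, Receiver 4 (subtract circle equations pairwise → linear system) gives (x, y) ≈ (-77.6, -78.2).
Distances from that point to each station vs reported:
  Receiver 1: calculated 55.9 vs reported 55.7 → residual 0.2 km
  Receiver 2: calculated 261.5 vs reported 261.5 → residual 0.0 km
  Receiver 3: calculated 166.1 vs reported 211.5 → residual 45.4 km
  Receiver 4: calculated 125.6 vs reported 125.5 → residual 0.1 km
Receiver 1, Receiver 2, Receiver 4 are mutually consistent (residuals ≈ 0); Receiver 3 is off by 45.4 km.

Receiver 3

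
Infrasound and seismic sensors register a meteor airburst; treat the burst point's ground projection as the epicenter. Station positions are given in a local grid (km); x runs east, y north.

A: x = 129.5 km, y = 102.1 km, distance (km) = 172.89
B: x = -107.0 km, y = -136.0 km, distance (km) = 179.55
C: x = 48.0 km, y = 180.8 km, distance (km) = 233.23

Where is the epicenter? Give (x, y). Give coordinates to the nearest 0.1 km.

x ≈ 51.9 km, y ≈ -52.4 km

Circle about each station: (x − 129.5)² + (y − 102.1)² = 172.89²; (x + 107.0)² + (y + 136.0)² = 179.55²; (x − 48.0)² + (y − 180.8)² = 233.23².
Subtracting the A equation from the B and C equations removes the quadratic terms:
-473.0 x − 476.2 y = 403.09
-163.0 x + 157.4 y = -16707.30
Solving the 2×2 system: x ≈ 51.9, y ≈ -52.4 km.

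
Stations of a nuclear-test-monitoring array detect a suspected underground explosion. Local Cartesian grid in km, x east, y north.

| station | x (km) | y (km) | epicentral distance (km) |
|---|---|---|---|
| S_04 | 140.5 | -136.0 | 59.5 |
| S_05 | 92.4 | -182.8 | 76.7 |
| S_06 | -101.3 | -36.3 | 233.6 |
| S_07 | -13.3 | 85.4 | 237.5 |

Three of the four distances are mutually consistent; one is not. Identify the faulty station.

Solve using three stations at a time. Using S_05, S_06, S_07 (subtract circle equations pairwise → linear system) gives (x, y) ≈ (120.0, -111.2).
Distances from that point to each station vs reported:
  S_04: calculated 32.2 vs reported 59.5 → residual 27.3 km
  S_05: calculated 76.7 vs reported 76.7 → residual 0.0 km
  S_06: calculated 233.6 vs reported 233.6 → residual 0.0 km
  S_07: calculated 237.5 vs reported 237.5 → residual 0.0 km
S_05, S_06, S_07 are mutually consistent (residuals ≈ 0); S_04 is off by 27.3 km.

S_04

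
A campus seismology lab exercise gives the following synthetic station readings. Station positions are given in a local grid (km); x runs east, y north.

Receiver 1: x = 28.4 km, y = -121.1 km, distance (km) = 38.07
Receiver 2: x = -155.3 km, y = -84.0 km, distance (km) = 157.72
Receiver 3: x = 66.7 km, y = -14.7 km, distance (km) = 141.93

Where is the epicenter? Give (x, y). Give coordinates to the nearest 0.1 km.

x ≈ -6.5 km, y ≈ -136.3 km

Circle about each station: (x − 28.4)² + (y + 121.1)² = 38.07²; (x + 155.3)² + (y + 84.0)² = 157.72²; (x − 66.7)² + (y + 14.7)² = 141.93².
Subtracting the Receiver 1 equation from the Receiver 2 and Receiver 3 equations removes the quadratic terms:
-367.4 x + 74.2 y = -7723.95
76.6 x + 212.8 y = -29501.59
Solving the 2×2 system: x ≈ -6.5, y ≈ -136.3 km.
Check against Receiver 1 (with the unrounded x, y): √((x − 28.4)²+(y + 121.1)²) = 38.07 ≈ 38.07 km. ✓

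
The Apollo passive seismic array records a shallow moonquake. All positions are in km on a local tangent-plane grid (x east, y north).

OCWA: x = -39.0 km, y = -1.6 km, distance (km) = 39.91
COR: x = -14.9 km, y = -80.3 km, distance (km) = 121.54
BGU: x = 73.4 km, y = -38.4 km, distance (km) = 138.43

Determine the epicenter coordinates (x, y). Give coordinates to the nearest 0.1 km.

Circle about each station: (x + 39.0)² + (y + 1.6)² = 39.91²; (x + 14.9)² + (y + 80.3)² = 121.54²; (x − 73.4)² + (y + 38.4)² = 138.43².
Subtracting the OCWA equation from the COR and BGU equations removes the quadratic terms:
48.2 x − 157.4 y = -8032.62
224.8 x − 73.6 y = -12231.50
Solving the 2×2 system: x ≈ -41.9, y ≈ 38.2 km.

(-41.9, 38.2)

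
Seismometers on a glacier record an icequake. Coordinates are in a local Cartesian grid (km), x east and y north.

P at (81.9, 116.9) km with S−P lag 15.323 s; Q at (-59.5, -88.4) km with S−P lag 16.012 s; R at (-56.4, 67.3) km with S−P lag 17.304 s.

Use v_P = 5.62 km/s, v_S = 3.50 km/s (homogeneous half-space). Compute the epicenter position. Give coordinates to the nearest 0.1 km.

(74.9, -25.1)

Distance from S−P lag: d = Δt · v_P v_S / (v_P − v_S) = Δt · (5.62·3.50)/(5.62−3.50) ≈ 9.2783·Δt.
So d_P = 142.17, d_Q = 148.56, d_R = 160.55 km.
Circle about each station: (x − 81.9)² + (y − 116.9)² = 142.17²; (x + 59.5)² + (y + 88.4)² = 148.56²; (x + 56.4)² + (y − 67.3)² = 160.55².
Subtracting the P equation from the Q and R equations removes the quadratic terms:
-282.8 x − 410.6 y = -10876.17
-276.6 x − 99.2 y = -18226.96
Solving the 2×2 system: x ≈ 74.9, y ≈ -25.1 km.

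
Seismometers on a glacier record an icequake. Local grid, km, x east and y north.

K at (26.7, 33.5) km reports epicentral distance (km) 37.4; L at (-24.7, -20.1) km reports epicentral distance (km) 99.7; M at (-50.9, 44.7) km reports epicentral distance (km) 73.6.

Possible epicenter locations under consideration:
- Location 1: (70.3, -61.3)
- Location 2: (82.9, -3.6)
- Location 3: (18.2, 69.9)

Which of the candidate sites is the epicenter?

For each candidate, compare |candidate − station| to the reported distance:
Location 1: residuals K 66.9, L 3.8, M 87.4 → max 87.4 km
Location 2: residuals K 29.9, L 9.2, M 68.7 → max 68.7 km
Location 3: residuals K 0.0, L 0.0, M 0.0 → max 0.0 km
Only Location 3 has all residuals ≈ 0.

Location 3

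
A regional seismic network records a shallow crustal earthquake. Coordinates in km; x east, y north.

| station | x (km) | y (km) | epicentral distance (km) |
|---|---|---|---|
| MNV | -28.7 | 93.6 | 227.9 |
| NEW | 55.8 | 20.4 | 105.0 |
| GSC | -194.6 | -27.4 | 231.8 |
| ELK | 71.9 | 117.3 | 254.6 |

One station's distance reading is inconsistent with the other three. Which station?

NEW

Solve using three stations at a time. Using MNV, GSC, ELK (subtract circle equations pairwise → linear system) gives (x, y) ≈ (13.2, -130.7).
Distances from that point to each station vs reported:
  MNV: calculated 228.1 vs reported 227.9 → residual 0.2 km
  NEW: calculated 157.0 vs reported 105.0 → residual 52.0 km
  GSC: calculated 232.0 vs reported 231.8 → residual 0.2 km
  ELK: calculated 254.8 vs reported 254.6 → residual 0.2 km
MNV, GSC, ELK are mutually consistent (residuals ≈ 0); NEW is off by 52.0 km.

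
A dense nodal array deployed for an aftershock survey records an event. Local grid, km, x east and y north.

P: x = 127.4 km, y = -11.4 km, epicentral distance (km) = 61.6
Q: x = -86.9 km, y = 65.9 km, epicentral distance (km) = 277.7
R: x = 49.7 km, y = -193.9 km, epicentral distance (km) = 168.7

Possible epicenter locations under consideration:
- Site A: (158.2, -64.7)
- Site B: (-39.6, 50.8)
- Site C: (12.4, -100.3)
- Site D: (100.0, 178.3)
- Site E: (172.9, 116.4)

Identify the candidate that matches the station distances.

Site A

For each candidate, compare |candidate − station| to the reported distance:
Site A: residuals P 0.0, Q 0.0, R 0.0 → max 0.0 km
Site B: residuals P 116.6, Q 228.0, R 91.8 → max 228.0 km
Site C: residuals P 83.8, Q 84.1, R 67.9 → max 84.1 km
Site D: residuals P 130.1, Q 59.6, R 206.9 → max 206.9 km
Site E: residuals P 74.1, Q 13.0, R 165.2 → max 165.2 km
Only Site A has all residuals ≈ 0.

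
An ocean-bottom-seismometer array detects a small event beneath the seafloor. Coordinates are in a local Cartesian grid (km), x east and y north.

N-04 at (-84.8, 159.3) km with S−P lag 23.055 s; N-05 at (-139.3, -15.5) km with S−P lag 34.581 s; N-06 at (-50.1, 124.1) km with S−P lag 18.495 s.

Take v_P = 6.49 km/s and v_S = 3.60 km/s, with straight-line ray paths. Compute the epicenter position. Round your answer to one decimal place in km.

99.3 km east, 130.2 km north

Distance from S−P lag: d = Δt · v_P v_S / (v_P − v_S) = Δt · (6.49·3.60)/(6.49−3.60) ≈ 8.0844·Δt.
So d_N-04 = 186.39, d_N-05 = 279.57, d_N-06 = 149.52 km.
Circle about each station: (x + 84.8)² + (y − 159.3)² = 186.39²; (x + 139.3)² + (y + 15.5)² = 279.57²; (x + 50.1)² + (y − 124.1)² = 149.52².
Subtracting the N-04 equation from the N-05 and N-06 equations removes the quadratic terms:
-109.0 x − 349.6 y = -56340.94
69.4 x − 70.4 y = -2271.71
Solving the 2×2 system: x ≈ 99.3, y ≈ 130.2 km.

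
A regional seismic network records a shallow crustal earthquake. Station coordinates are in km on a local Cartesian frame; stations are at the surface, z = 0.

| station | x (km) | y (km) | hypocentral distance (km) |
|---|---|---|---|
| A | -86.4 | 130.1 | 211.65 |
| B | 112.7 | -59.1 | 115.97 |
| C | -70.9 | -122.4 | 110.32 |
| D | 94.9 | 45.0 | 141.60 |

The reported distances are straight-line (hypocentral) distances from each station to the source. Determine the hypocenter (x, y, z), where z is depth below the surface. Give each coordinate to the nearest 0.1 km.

Each station gives a sphere (x−x_i)² + (y−y_i)² + z² = d_i² (stations at z=0).
Subtracting the A sphere from B and C: z² cancels, leaving linear equations in x and y:
398.2 x − 378.4 y = 23149.81
31.0 x − 505.0 y = 28242.82
Solving: x ≈ 5.300, y ≈ -55.601 km (keep extra digits for the depth step; rounded: 5.3, -55.6).
Then from the A sphere: z² = 211.65² − (x + 86.4)² − (y − 130.1)² with x = 5.300, y = -55.601, so z ≈ 43.612 ≈ 43.6 km.

x ≈ 5.3 km, y ≈ -55.6 km, depth ≈ 43.6 km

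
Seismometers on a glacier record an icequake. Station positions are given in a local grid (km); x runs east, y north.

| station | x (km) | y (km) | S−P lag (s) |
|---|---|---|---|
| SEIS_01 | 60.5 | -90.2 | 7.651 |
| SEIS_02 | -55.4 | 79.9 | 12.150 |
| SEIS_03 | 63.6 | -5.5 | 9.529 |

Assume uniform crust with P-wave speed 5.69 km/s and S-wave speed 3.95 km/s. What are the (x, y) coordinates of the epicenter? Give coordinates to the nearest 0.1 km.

Distance from S−P lag: d = Δt · v_P v_S / (v_P − v_S) = Δt · (5.69·3.95)/(5.69−3.95) ≈ 12.9170·Δt.
So d_SEIS_01 = 98.83, d_SEIS_02 = 156.94, d_SEIS_03 = 123.09 km.
Circle about each station: (x − 60.5)² + (y + 90.2)² = 98.83²; (x + 55.4)² + (y − 79.9)² = 156.94²; (x − 63.6)² + (y + 5.5)² = 123.09².
Subtracting pairs of circle equations eliminates x²+y² and gives linear equations (the radical axes):
-231.8 x + 340.2 y = -17205.91
6.2 x + 169.4 y = -13104.86
Solving the 2×2 system: x ≈ -37.3, y ≈ -76.0 km.

x ≈ -37.3 km, y ≈ -76.0 km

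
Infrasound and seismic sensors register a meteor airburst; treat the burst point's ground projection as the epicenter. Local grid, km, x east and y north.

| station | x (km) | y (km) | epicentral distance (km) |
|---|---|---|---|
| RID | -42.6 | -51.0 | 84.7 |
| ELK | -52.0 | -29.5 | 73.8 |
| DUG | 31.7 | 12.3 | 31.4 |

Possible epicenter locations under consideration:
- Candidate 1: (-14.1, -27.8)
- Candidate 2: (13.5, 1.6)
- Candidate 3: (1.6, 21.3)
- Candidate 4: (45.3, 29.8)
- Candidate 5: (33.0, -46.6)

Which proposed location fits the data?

Candidate 3

For each candidate, compare |candidate − station| to the reported distance:
Candidate 1: residuals RID 48.0, ELK 35.9, DUG 29.5 → max 48.0 km
Candidate 2: residuals RID 7.8, ELK 1.3, DUG 10.3 → max 10.3 km
Candidate 3: residuals RID 0.0, ELK 0.0, DUG 0.0 → max 0.0 km
Candidate 4: residuals RID 34.7, ELK 40.1, DUG 9.2 → max 40.1 km
Candidate 5: residuals RID 9.0, ELK 12.9, DUG 27.5 → max 27.5 km
Only Candidate 3 has all residuals ≈ 0.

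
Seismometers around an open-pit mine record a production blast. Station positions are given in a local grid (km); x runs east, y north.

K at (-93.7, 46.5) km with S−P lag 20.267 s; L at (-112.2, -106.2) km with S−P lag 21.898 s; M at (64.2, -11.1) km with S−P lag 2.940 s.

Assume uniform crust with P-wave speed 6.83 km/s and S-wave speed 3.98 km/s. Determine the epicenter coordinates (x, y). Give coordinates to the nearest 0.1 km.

Distance from S−P lag: d = Δt · v_P v_S / (v_P − v_S) = Δt · (6.83·3.98)/(6.83−3.98) ≈ 9.5380·Δt.
So d_K = 193.31, d_L = 208.86, d_M = 28.04 km.
Circle about each station: (x + 93.7)² + (y − 46.5)² = 193.31²; (x + 112.2)² + (y + 106.2)² = 208.86²; (x − 64.2)² + (y + 11.1)² = 28.04².
Subtracting the K equation from the L and M equations removes the quadratic terms:
-37.0 x − 305.4 y = 6671.60
315.8 x − 115.2 y = 29885.42
Solving the 2×2 system: x ≈ 83.0, y ≈ -31.9 km.
Check against K (with the unrounded x, y): √((x + 93.7)²+(y − 46.5)²) = 193.31 ≈ 193.31 km. ✓

x ≈ 83.0 km, y ≈ -31.9 km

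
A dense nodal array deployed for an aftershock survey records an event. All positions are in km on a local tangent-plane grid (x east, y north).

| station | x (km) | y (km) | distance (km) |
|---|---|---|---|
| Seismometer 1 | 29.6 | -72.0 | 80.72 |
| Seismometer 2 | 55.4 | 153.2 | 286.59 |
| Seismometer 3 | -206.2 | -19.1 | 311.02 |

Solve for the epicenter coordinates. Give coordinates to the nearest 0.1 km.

x ≈ 83.6 km, y ≈ -132.0 km

Circle about each station: (x − 29.6)² + (y + 72.0)² = 80.72²; (x − 55.4)² + (y − 153.2)² = 286.59²; (x + 206.2)² + (y + 19.1)² = 311.02².
Subtracting pairs of circle equations eliminates x²+y² and gives linear equations (the radical axes):
51.6 x + 450.4 y = -55138.87
-471.6 x + 105.8 y = -53394.63
Solving the 2×2 system: x ≈ 83.6, y ≈ -132.0 km.
Check against Seismometer 1 (with the unrounded x, y): √((x − 29.6)²+(y + 72.0)²) = 80.73 ≈ 80.72 km. ✓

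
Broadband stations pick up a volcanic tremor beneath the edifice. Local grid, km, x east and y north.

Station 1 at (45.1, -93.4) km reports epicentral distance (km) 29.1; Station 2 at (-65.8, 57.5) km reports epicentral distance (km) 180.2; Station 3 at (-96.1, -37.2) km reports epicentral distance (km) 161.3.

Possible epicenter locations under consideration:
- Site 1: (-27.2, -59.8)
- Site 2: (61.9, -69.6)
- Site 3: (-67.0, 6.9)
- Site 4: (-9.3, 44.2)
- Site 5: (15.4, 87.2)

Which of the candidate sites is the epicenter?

Site 2

For each candidate, compare |candidate − station| to the reported distance:
Site 1: residuals Station 1 50.6, Station 2 56.7, Station 3 88.8 → max 88.8 km
Site 2: residuals Station 1 0.0, Station 2 0.0, Station 3 0.0 → max 0.0 km
Site 3: residuals Station 1 121.3, Station 2 129.6, Station 3 108.5 → max 129.6 km
Site 4: residuals Station 1 118.9, Station 2 122.2, Station 3 42.3 → max 122.2 km
Site 5: residuals Station 1 153.9, Station 2 93.7, Station 3 5.8 → max 153.9 km
Only Site 2 has all residuals ≈ 0.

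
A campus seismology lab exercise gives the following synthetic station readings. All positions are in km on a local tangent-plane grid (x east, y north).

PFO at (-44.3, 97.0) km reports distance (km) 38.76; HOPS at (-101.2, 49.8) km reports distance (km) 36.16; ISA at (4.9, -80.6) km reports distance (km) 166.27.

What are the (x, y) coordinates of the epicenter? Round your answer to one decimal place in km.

x ≈ -69.9 km, y ≈ 67.9 km

Circle about each station: (x + 44.3)² + (y − 97.0)² = 38.76²; (x + 101.2)² + (y − 49.8)² = 36.16²; (x − 4.9)² + (y + 80.6)² = 166.27².
Subtracting pairs of circle equations eliminates x²+y² and gives linear equations (the radical axes):
-113.8 x − 94.4 y = 1544.78
98.4 x − 355.2 y = -30994.50
Solving the 2×2 system: x ≈ -69.9, y ≈ 67.9 km.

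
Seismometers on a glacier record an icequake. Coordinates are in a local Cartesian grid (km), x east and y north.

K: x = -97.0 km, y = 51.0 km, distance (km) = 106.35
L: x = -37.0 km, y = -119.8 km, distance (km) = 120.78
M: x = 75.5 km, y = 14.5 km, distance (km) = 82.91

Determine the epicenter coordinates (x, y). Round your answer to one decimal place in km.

x ≈ -5.5 km, y ≈ -3.2 km

Circle about each station: (x + 97.0)² + (y − 51.0)² = 106.35²; (x + 37.0)² + (y + 119.8)² = 120.78²; (x − 75.5)² + (y − 14.5)² = 82.91².
Subtracting the K equation from the L and M equations removes the quadratic terms:
120.0 x − 341.6 y = 433.55
345.0 x − 73.0 y = -1663.25
Solving the 2×2 system: x ≈ -5.5, y ≈ -3.2 km.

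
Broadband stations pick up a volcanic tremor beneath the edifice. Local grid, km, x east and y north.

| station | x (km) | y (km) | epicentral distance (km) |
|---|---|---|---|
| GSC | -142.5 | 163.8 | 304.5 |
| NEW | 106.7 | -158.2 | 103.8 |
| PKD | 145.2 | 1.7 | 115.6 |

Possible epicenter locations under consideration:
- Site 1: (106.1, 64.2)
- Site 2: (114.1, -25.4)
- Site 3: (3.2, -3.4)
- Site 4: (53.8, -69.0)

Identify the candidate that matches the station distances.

Site 4

For each candidate, compare |candidate − station| to the reported distance:
Site 1: residuals GSC 36.7, NEW 118.6, PKD 41.9 → max 118.6 km
Site 2: residuals GSC 14.3, NEW 29.2, PKD 74.3 → max 74.3 km
Site 3: residuals GSC 82.7, NEW 82.4, PKD 26.5 → max 82.7 km
Site 4: residuals GSC 0.0, NEW 0.1, PKD 0.0 → max 0.1 km
Only Site 4 has all residuals ≈ 0.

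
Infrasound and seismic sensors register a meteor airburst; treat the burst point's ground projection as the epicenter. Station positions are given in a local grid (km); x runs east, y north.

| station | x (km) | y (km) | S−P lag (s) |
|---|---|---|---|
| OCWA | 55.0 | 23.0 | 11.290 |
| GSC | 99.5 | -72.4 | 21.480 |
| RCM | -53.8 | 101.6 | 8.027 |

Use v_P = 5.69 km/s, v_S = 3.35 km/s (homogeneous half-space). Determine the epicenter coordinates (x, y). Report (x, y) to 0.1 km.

x ≈ -35.6 km, y ≈ 38.8 km

Distance from S−P lag: d = Δt · v_P v_S / (v_P − v_S) = Δt · (5.69·3.35)/(5.69−3.35) ≈ 8.1459·Δt.
So d_OCWA = 91.97, d_GSC = 174.97, d_RCM = 65.39 km.
Circle about each station: (x − 55.0)² + (y − 23.0)² = 91.97²; (x − 99.5)² + (y + 72.4)² = 174.97²; (x + 53.8)² + (y − 101.6)² = 65.39².
Subtracting pairs of circle equations eliminates x²+y² and gives linear equations (the radical axes):
89.0 x − 190.8 y = -10568.01
-217.6 x + 157.2 y = 13845.63
Solving the 2×2 system: x ≈ -35.6, y ≈ 38.8 km.
Check against OCWA (with the unrounded x, y): √((x − 55.0)²+(y − 23.0)²) = 91.98 ≈ 91.97 km. ✓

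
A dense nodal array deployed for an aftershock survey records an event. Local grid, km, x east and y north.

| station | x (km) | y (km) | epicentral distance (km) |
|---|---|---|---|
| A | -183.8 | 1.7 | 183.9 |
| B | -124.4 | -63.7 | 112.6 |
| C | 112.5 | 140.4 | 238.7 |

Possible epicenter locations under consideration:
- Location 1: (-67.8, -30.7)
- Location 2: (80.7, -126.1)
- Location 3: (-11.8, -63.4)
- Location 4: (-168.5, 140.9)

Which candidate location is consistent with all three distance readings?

For each candidate, compare |candidate − station| to the reported distance:
Location 1: residuals A 63.5, B 47.1, C 9.9 → max 63.5 km
Location 2: residuals A 109.9, B 101.8, C 29.7 → max 109.9 km
Location 3: residuals A 0.0, B 0.0, C 0.0 → max 0.0 km
Location 4: residuals A 43.9, B 96.7, C 42.3 → max 96.7 km
Only Location 3 has all residuals ≈ 0.

Location 3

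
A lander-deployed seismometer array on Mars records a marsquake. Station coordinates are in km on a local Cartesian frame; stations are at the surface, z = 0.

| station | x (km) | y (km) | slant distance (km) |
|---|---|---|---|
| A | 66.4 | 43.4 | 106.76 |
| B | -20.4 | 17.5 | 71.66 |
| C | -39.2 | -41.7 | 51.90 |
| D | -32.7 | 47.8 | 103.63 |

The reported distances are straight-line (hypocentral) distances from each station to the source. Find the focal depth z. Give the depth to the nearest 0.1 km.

Each station gives a sphere (x−x_i)² + (y−y_i)² + z² = d_i² (stations at z=0).
Subtracting the A sphere from B and C: z² cancels, leaving linear equations in x and y:
-173.6 x − 51.8 y = 692.43
-211.2 x − 170.2 y = 5687.10
Solving: x ≈ 9.499, y ≈ -45.201 km (keep extra digits for the depth step; rounded: 9.5, -45.2).
Then from the A sphere: z² = 106.76² − (x − 66.4)² − (y − 43.4)² with x = 9.499, y = -45.201, so z ≈ 17.602 ≈ 17.6 km.
Check against D (with the unrounded solution): distance 103.63 ≈ 103.63 km. ✓

z ≈ 17.6 km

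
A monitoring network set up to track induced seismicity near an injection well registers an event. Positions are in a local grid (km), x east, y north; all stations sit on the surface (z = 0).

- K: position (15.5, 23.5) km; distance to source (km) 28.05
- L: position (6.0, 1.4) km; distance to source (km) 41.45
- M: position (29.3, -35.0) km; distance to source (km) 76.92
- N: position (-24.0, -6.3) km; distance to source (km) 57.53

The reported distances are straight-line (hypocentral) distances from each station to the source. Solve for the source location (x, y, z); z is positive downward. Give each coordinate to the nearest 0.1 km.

(8.0, 34.7, 24.6)

Each station gives a sphere (x−x_i)² + (y−y_i)² + z² = d_i² (stations at z=0).
Subtracting the K sphere from L and M: z² cancels, leaving linear equations in x and y:
-19.0 x − 44.2 y = -1685.84
27.6 x − 117.0 y = -3838.89
Solving: x ≈ 8.006, y ≈ 34.700 km (keep extra digits for the depth step; rounded: 8.0, 34.7).
Then from the K sphere: z² = 28.05² − (x − 15.5)² − (y − 23.5)² with x = 8.006, y = 34.700, so z ≈ 24.601 ≈ 24.6 km.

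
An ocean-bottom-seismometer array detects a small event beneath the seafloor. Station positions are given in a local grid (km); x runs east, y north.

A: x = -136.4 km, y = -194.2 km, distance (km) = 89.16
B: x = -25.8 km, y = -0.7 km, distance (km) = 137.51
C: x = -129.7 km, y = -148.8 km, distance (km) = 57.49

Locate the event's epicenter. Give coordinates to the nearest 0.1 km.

x ≈ -75.8 km, y ≈ -128.8 km

Circle about each station: (x + 136.4)² + (y + 194.2)² = 89.16²; (x + 25.8)² + (y + 0.7)² = 137.51²; (x + 129.7)² + (y + 148.8)² = 57.49².
Subtracting the A equation from the B and C equations removes the quadratic terms:
221.2 x + 387.0 y = -66611.96
13.4 x + 90.8 y = -12710.66
Solving the 2×2 system: x ≈ -75.8, y ≈ -128.8 km.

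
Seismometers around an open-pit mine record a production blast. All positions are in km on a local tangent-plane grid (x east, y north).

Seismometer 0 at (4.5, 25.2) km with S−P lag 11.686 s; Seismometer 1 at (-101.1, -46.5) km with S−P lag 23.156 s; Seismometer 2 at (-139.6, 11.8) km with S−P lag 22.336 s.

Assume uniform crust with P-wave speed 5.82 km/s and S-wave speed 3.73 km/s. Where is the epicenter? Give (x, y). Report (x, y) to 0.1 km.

Distance from S−P lag: d = Δt · v_P v_S / (v_P − v_S) = Δt · (5.82·3.73)/(5.82−3.73) ≈ 10.3869·Δt.
So d_Seismometer 0 = 121.38, d_Seismometer 1 = 240.52, d_Seismometer 2 = 232.00 km.
Circle about each station: (x − 4.5)² + (y − 25.2)² = 121.38²; (x + 101.1)² + (y + 46.5)² = 240.52²; (x + 139.6)² + (y − 11.8)² = 232.00².
Subtracting pairs of circle equations eliminates x²+y² and gives linear equations (the radical axes):
-211.2 x − 143.4 y = -31388.60
-288.2 x − 26.8 y = -20118.79
Solving the 2×2 system: x ≈ 57.3, y ≈ 134.5 km.

x ≈ 57.3 km, y ≈ 134.5 km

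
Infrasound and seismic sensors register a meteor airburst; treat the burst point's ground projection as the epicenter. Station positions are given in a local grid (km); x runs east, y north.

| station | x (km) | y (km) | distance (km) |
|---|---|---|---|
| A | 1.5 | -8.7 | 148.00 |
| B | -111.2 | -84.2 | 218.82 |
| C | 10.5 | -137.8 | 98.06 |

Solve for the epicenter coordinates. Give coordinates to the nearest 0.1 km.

Circle about each station: (x − 1.5)² + (y + 8.7)² = 148.00²; (x + 111.2)² + (y + 84.2)² = 218.82²; (x − 10.5)² + (y + 137.8)² = 98.06².
Subtracting pairs of circle equations eliminates x²+y² and gives linear equations (the radical axes):
-225.4 x − 151.0 y = -6601.05
18.0 x − 258.2 y = 31309.39
Solving the 2×2 system: x ≈ 105.6, y ≈ -113.9 km.
Check against A (with the unrounded x, y): √((x − 1.5)²+(y + 8.7)²) = 147.99 ≈ 148.00 km. ✓

x ≈ 105.6 km, y ≈ -113.9 km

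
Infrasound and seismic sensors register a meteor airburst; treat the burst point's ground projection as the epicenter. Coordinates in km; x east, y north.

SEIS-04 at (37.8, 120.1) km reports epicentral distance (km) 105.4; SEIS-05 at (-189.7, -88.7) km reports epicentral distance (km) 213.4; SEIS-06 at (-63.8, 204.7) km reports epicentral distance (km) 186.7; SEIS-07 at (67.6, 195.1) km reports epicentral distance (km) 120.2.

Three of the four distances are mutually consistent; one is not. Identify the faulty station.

SEIS-07

Solve using three stations at a time. Using SEIS-04, SEIS-05, SEIS-06 (subtract circle equations pairwise → linear system) gives (x, y) ≈ (-9.7, 26.0).
Distances from that point to each station vs reported:
  SEIS-04: calculated 105.4 vs reported 105.4 → residual 0.0 km
  SEIS-05: calculated 213.4 vs reported 213.4 → residual 0.0 km
  SEIS-06: calculated 186.7 vs reported 186.7 → residual 0.0 km
  SEIS-07: calculated 186.0 vs reported 120.2 → residual 65.8 km
SEIS-04, SEIS-05, SEIS-06 are mutually consistent (residuals ≈ 0); SEIS-07 is off by 65.8 km.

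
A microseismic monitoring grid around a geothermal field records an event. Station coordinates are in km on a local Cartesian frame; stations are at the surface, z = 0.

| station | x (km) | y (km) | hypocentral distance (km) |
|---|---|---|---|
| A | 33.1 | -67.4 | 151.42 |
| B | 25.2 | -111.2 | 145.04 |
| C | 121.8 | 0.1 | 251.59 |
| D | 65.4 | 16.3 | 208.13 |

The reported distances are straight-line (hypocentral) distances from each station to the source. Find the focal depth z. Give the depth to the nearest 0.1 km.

z ≈ 44.4 km

Each station gives a sphere (x−x_i)² + (y−y_i)² + z² = d_i² (stations at z=0).
Subtracting the A sphere from B and C: z² cancels, leaving linear equations in x and y:
-15.8 x − 87.6 y = 9253.52
177.4 x + 135.0 y = -31172.63
Solving: x ≈ -110.500, y ≈ -85.704 km (keep extra digits for the depth step; rounded: -110.5, -85.7).
Then from the A sphere: z² = 151.42² − (x − 33.1)² − (y + 67.4)² with x = -110.500, y = -85.704, so z ≈ 44.407 ≈ 44.4 km.
Check against D (with the unrounded solution): distance 208.13 ≈ 208.13 km. ✓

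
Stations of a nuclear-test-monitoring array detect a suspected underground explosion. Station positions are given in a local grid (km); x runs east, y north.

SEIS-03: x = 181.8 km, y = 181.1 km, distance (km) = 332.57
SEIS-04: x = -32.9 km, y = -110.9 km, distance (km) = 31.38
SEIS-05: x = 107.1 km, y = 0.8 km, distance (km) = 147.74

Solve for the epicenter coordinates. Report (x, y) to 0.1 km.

x ≈ -7.7 km, y ≈ -92.2 km

Circle about each station: (x − 181.8)² + (y − 181.1)² = 332.57²; (x + 32.9)² + (y + 110.9)² = 31.38²; (x − 107.1)² + (y − 0.8)² = 147.74².
Subtracting pairs of circle equations eliminates x²+y² and gives linear equations (the radical axes):
-429.4 x − 584.0 y = 57150.87
-149.4 x − 360.6 y = 34398.30
Solving the 2×2 system: x ≈ -7.7, y ≈ -92.2 km.
Check against SEIS-03 (with the unrounded x, y): √((x − 181.8)²+(y − 181.1)²) = 332.57 ≈ 332.57 km. ✓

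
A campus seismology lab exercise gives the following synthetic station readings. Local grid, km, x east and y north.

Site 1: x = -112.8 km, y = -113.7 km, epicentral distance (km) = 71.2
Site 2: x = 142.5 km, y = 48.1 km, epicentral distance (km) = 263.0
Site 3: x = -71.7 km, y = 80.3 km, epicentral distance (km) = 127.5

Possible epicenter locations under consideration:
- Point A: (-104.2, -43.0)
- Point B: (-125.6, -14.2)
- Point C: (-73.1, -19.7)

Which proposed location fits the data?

Point A

For each candidate, compare |candidate − station| to the reported distance:
Point A: residuals Site 1 0.0, Site 2 0.0, Site 3 0.0 → max 0.0 km
Point B: residuals Site 1 29.1, Site 2 12.2, Site 3 18.7 → max 29.1 km
Point C: residuals Site 1 30.8, Site 2 37.0, Site 3 27.5 → max 37.0 km
Only Point A has all residuals ≈ 0.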